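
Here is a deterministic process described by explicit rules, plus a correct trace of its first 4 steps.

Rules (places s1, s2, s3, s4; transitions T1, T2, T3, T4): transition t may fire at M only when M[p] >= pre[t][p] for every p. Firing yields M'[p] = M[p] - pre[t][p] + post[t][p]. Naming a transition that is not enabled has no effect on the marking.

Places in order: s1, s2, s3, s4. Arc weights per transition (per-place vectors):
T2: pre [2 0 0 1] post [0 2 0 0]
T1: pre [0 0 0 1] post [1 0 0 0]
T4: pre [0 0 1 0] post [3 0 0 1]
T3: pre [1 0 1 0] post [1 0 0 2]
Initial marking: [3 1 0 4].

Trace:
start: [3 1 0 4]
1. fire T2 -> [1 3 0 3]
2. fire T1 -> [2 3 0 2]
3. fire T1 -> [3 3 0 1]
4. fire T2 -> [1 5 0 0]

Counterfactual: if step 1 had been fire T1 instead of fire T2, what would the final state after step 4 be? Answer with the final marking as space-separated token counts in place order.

4 3 0 0

(re-executing from step 1 with the substitution; state before step 1: [3 1 0 4])
1. fire T1 -> [4 1 0 3]
2. fire T1 -> [5 1 0 2]
3. fire T1 -> [6 1 0 1]
4. fire T2 -> [4 3 0 0]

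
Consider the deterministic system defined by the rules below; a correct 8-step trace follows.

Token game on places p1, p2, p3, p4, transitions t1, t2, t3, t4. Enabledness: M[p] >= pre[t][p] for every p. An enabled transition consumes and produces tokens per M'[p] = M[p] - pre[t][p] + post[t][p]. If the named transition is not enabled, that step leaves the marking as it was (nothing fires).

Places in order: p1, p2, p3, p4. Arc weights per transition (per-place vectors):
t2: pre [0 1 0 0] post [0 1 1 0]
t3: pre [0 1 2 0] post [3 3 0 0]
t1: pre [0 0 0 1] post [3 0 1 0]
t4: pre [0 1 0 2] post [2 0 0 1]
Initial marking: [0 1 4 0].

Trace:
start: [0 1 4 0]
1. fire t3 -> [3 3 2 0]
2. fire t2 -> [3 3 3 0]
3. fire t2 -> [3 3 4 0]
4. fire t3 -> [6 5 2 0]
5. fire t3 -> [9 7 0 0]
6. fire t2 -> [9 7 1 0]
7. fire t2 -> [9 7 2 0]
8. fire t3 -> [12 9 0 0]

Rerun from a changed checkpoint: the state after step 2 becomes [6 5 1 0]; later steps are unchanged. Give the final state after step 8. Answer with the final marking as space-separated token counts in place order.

12 9 0 0

state after step 2 := [6 5 1 0]
3. fire t2 -> [6 5 2 0]
4. fire t3 -> [9 7 0 0]
5. fire t3 -> [9 7 0 0]
6. fire t2 -> [9 7 1 0]
7. fire t2 -> [9 7 2 0]
8. fire t3 -> [12 9 0 0]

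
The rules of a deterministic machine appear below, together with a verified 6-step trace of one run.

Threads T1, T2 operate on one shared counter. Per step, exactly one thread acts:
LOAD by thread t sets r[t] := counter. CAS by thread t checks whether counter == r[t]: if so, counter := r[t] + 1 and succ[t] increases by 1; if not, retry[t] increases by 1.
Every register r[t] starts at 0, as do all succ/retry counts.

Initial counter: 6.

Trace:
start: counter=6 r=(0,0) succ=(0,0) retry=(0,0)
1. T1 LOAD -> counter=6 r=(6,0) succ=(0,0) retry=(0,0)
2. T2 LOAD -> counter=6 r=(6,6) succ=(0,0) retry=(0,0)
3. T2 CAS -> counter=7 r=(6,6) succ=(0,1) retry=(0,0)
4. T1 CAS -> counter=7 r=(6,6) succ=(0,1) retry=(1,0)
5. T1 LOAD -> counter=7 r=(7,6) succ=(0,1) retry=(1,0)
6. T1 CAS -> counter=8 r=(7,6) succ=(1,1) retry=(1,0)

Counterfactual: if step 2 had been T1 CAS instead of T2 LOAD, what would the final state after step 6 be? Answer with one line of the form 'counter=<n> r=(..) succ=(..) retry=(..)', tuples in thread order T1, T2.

(re-executing from step 2 with the substitution; state before step 2: counter=6 r=(6,0) succ=(0,0) retry=(0,0))
2. T1 CAS -> counter=7 r=(6,0) succ=(1,0) retry=(0,0)
3. T2 CAS -> counter=7 r=(6,0) succ=(1,0) retry=(0,1)
4. T1 CAS -> counter=7 r=(6,0) succ=(1,0) retry=(1,1)
5. T1 LOAD -> counter=7 r=(7,0) succ=(1,0) retry=(1,1)
6. T1 CAS -> counter=8 r=(7,0) succ=(2,0) retry=(1,1)

counter=8 r=(7,0) succ=(2,0) retry=(1,1)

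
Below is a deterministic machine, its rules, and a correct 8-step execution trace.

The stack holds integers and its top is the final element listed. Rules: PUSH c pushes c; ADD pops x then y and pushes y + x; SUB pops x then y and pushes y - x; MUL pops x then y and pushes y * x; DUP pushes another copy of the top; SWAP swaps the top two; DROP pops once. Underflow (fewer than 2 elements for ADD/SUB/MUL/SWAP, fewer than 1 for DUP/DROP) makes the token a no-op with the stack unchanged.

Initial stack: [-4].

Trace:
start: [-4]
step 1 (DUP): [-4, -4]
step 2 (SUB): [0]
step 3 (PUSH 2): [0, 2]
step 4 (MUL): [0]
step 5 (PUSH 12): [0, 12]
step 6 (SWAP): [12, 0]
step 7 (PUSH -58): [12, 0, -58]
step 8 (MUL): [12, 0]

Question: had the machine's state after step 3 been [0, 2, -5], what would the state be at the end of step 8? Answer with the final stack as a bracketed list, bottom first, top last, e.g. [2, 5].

[0, 12, 580]

state after step 3 := [0, 2, -5]
step 4 (MUL): [0, -10]
step 5 (PUSH 12): [0, -10, 12]
step 6 (SWAP): [0, 12, -10]
step 7 (PUSH -58): [0, 12, -10, -58]
step 8 (MUL): [0, 12, 580]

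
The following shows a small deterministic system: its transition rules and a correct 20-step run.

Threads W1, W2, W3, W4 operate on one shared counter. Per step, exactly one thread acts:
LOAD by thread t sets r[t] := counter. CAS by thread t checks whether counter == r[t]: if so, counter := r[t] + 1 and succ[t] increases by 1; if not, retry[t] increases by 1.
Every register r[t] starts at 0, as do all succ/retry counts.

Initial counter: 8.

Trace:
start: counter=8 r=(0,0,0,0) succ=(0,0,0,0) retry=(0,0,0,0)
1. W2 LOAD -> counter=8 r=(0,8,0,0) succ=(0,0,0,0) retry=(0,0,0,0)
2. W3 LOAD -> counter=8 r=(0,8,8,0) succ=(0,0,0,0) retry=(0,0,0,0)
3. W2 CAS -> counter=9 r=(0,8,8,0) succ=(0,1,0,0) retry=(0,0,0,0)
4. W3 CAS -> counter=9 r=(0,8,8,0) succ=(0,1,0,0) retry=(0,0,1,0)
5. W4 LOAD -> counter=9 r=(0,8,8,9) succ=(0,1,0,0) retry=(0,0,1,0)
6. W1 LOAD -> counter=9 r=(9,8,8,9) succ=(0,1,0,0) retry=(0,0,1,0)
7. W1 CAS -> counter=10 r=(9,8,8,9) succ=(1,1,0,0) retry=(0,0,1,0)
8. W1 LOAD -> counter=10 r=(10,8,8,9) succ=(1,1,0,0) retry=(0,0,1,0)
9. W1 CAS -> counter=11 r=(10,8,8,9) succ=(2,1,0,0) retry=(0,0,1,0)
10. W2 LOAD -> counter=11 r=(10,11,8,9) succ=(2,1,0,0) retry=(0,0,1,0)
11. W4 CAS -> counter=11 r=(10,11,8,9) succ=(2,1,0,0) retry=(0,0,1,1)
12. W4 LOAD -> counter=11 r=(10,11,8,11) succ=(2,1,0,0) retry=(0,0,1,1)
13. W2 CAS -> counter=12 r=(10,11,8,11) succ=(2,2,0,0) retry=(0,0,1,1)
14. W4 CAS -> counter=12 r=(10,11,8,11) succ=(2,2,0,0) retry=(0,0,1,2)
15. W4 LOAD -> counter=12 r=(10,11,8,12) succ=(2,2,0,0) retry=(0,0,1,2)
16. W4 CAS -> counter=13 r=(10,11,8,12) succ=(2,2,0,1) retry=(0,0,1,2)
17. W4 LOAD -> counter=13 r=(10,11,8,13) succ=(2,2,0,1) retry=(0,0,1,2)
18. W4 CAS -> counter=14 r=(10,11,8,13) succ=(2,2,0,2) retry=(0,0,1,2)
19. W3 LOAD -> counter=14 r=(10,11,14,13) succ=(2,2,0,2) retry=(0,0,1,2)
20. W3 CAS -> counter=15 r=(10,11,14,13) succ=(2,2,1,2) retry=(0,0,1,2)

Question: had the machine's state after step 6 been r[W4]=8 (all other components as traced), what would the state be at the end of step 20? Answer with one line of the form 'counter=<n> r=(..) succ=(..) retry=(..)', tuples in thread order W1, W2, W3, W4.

state after step 6 := counter=9 r=(9,8,8,8) succ=(0,1,0,0) retry=(0,0,1,0)
7. W1 CAS -> counter=10 r=(9,8,8,8) succ=(1,1,0,0) retry=(0,0,1,0)
8. W1 LOAD -> counter=10 r=(10,8,8,8) succ=(1,1,0,0) retry=(0,0,1,0)
9. W1 CAS -> counter=11 r=(10,8,8,8) succ=(2,1,0,0) retry=(0,0,1,0)
10. W2 LOAD -> counter=11 r=(10,11,8,8) succ=(2,1,0,0) retry=(0,0,1,0)
11. W4 CAS -> counter=11 r=(10,11,8,8) succ=(2,1,0,0) retry=(0,0,1,1)
12. W4 LOAD -> counter=11 r=(10,11,8,11) succ=(2,1,0,0) retry=(0,0,1,1)
13. W2 CAS -> counter=12 r=(10,11,8,11) succ=(2,2,0,0) retry=(0,0,1,1)
14. W4 CAS -> counter=12 r=(10,11,8,11) succ=(2,2,0,0) retry=(0,0,1,2)
15. W4 LOAD -> counter=12 r=(10,11,8,12) succ=(2,2,0,0) retry=(0,0,1,2)
16. W4 CAS -> counter=13 r=(10,11,8,12) succ=(2,2,0,1) retry=(0,0,1,2)
17. W4 LOAD -> counter=13 r=(10,11,8,13) succ=(2,2,0,1) retry=(0,0,1,2)
18. W4 CAS -> counter=14 r=(10,11,8,13) succ=(2,2,0,2) retry=(0,0,1,2)
19. W3 LOAD -> counter=14 r=(10,11,14,13) succ=(2,2,0,2) retry=(0,0,1,2)
20. W3 CAS -> counter=15 r=(10,11,14,13) succ=(2,2,1,2) retry=(0,0,1,2)

counter=15 r=(10,11,14,13) succ=(2,2,1,2) retry=(0,0,1,2)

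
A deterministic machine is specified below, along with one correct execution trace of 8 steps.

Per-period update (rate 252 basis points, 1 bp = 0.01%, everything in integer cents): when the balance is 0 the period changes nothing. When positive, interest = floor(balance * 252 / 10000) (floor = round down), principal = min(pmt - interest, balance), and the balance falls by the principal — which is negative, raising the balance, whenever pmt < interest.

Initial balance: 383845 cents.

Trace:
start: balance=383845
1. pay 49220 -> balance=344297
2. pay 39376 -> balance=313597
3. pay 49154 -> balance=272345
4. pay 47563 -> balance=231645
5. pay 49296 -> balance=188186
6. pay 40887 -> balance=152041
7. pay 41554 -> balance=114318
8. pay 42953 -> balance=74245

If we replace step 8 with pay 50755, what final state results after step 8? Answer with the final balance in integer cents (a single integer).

(re-executing from step 8 with the substitution; state before step 8: balance=114318)
8. pay 50755 -> balance=66443

66443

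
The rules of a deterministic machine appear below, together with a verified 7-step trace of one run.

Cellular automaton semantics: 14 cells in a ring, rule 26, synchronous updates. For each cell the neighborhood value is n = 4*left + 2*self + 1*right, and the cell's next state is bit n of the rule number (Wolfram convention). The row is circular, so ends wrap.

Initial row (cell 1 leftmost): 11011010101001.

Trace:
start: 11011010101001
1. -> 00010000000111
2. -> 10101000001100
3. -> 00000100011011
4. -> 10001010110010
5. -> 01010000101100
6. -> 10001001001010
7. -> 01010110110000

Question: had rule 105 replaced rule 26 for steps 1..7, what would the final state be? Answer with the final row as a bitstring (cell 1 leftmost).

10101010010001

(re-executing steps 1..7 under rule 105; state before step 1: 11011010101001)
1. -> 01111101010001
2. -> 11000110100100
3. -> 11010111000000
4. -> 11101101011110
5. -> 10111110110011
6. -> 11100011110010
7. -> 10101010010001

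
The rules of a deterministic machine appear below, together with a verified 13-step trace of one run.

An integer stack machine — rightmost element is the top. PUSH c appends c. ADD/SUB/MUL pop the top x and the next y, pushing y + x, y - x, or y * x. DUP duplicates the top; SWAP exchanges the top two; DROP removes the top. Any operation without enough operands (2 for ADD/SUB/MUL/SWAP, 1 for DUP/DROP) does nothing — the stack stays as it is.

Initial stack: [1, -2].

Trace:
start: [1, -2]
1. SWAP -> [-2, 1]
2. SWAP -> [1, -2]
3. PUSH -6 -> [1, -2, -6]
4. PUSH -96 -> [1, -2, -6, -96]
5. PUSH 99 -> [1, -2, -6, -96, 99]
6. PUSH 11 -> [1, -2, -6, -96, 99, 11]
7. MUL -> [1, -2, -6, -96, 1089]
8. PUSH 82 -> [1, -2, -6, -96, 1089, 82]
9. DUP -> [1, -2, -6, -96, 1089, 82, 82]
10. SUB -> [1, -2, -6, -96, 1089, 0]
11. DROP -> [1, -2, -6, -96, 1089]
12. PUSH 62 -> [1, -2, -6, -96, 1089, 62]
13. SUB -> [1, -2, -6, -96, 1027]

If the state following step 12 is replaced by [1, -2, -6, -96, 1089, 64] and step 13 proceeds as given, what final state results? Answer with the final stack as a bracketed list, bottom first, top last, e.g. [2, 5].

[1, -2, -6, -96, 1025]

state after step 12 := [1, -2, -6, -96, 1089, 64]
13. SUB -> [1, -2, -6, -96, 1025]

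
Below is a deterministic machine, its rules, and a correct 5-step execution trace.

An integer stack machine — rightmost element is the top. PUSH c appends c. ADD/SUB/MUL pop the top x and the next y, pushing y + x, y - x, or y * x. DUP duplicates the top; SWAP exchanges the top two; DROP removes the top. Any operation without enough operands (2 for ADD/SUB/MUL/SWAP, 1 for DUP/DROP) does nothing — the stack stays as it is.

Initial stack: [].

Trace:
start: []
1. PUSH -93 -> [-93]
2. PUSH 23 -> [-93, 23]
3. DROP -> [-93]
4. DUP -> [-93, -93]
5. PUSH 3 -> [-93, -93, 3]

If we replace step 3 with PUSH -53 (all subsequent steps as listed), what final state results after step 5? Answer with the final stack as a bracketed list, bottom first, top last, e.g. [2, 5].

[-93, 23, -53, -53, 3]

(re-executing from step 3 with the substitution; state before step 3: [-93, 23])
3. PUSH -53 -> [-93, 23, -53]
4. DUP -> [-93, 23, -53, -53]
5. PUSH 3 -> [-93, 23, -53, -53, 3]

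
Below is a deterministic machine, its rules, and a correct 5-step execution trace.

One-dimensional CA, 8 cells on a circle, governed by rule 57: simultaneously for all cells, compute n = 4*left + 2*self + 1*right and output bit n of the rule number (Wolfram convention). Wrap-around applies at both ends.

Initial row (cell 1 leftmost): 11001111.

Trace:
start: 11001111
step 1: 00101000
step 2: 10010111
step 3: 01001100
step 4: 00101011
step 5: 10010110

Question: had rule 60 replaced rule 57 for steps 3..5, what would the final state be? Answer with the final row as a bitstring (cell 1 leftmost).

(re-executing steps 3..5 under rule 60; state before step 3: 10010111)
step 3: 01011100
step 4: 01110010
step 5: 01001011

01001011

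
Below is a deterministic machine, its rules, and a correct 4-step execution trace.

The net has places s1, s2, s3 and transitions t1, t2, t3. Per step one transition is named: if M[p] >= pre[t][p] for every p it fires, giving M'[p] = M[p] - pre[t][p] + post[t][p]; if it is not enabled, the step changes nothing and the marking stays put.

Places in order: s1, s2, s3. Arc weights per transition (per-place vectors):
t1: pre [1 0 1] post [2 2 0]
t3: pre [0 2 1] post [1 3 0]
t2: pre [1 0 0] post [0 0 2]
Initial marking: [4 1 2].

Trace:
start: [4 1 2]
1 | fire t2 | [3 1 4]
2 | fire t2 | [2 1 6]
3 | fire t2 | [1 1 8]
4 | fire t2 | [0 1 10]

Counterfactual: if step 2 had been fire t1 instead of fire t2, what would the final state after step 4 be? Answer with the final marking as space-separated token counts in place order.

2 3 7

(re-executing from step 2 with the substitution; state before step 2: [3 1 4])
2 | fire t1 | [4 3 3]
3 | fire t2 | [3 3 5]
4 | fire t2 | [2 3 7]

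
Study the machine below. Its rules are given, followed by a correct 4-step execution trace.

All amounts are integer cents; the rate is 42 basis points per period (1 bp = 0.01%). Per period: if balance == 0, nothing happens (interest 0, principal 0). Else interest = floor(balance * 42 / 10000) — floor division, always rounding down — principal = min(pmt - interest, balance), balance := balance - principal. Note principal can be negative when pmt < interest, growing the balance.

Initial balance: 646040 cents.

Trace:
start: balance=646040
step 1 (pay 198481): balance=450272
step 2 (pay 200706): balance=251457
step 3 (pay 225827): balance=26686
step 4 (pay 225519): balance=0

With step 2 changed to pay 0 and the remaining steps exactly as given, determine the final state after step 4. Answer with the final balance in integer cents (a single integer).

(re-executing from step 2 with the substitution; state before step 2: balance=450272)
step 2 (pay 0): balance=452163
step 3 (pay 225827): balance=228235
step 4 (pay 225519): balance=3674

3674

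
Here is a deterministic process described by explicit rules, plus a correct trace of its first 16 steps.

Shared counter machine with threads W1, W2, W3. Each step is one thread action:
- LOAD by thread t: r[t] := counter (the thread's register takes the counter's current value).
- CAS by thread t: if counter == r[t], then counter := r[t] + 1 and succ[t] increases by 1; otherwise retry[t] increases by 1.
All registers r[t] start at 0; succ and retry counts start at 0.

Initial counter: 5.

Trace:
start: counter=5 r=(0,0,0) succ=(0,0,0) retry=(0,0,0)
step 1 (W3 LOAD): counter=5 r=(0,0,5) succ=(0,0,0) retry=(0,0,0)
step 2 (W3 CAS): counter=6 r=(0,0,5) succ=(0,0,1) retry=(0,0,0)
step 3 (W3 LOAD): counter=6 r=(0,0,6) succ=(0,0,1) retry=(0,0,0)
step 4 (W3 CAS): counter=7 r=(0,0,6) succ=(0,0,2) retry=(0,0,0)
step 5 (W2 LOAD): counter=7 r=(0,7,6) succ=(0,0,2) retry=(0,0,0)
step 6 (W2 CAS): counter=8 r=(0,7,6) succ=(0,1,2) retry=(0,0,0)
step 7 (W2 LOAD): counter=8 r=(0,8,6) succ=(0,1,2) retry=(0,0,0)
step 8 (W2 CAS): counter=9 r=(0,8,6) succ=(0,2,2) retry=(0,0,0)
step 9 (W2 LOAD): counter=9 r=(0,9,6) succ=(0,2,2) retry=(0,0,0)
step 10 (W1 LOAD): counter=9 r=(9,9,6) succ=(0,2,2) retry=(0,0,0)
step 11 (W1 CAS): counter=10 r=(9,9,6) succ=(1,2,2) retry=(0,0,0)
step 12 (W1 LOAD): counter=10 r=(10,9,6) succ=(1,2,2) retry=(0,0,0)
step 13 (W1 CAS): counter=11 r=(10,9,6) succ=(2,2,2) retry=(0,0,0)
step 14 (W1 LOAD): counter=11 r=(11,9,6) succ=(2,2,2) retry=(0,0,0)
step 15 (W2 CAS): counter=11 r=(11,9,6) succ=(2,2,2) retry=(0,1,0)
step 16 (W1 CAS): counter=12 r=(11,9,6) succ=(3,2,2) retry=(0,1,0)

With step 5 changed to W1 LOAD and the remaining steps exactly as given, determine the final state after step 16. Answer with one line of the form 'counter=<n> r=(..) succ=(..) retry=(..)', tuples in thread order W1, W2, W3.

(re-executing from step 5 with the substitution; state before step 5: counter=7 r=(0,0,6) succ=(0,0,2) retry=(0,0,0))
step 5 (W1 LOAD): counter=7 r=(7,0,6) succ=(0,0,2) retry=(0,0,0)
step 6 (W2 CAS): counter=7 r=(7,0,6) succ=(0,0,2) retry=(0,1,0)
step 7 (W2 LOAD): counter=7 r=(7,7,6) succ=(0,0,2) retry=(0,1,0)
step 8 (W2 CAS): counter=8 r=(7,7,6) succ=(0,1,2) retry=(0,1,0)
step 9 (W2 LOAD): counter=8 r=(7,8,6) succ=(0,1,2) retry=(0,1,0)
step 10 (W1 LOAD): counter=8 r=(8,8,6) succ=(0,1,2) retry=(0,1,0)
step 11 (W1 CAS): counter=9 r=(8,8,6) succ=(1,1,2) retry=(0,1,0)
step 12 (W1 LOAD): counter=9 r=(9,8,6) succ=(1,1,2) retry=(0,1,0)
step 13 (W1 CAS): counter=10 r=(9,8,6) succ=(2,1,2) retry=(0,1,0)
step 14 (W1 LOAD): counter=10 r=(10,8,6) succ=(2,1,2) retry=(0,1,0)
step 15 (W2 CAS): counter=10 r=(10,8,6) succ=(2,1,2) retry=(0,2,0)
step 16 (W1 CAS): counter=11 r=(10,8,6) succ=(3,1,2) retry=(0,2,0)

counter=11 r=(10,8,6) succ=(3,1,2) retry=(0,2,0)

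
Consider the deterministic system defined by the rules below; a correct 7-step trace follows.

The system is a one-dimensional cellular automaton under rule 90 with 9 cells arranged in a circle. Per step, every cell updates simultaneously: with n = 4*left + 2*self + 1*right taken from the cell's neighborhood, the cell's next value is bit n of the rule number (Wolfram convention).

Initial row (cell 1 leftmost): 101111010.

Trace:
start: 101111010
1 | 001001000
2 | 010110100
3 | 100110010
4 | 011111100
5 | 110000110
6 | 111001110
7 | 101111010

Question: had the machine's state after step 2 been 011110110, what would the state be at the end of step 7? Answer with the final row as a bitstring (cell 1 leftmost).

state after step 2 := 011110110
3 | 110010111
4 | 011100100
5 | 110111010
6 | 110101000
7 | 110000101

110000101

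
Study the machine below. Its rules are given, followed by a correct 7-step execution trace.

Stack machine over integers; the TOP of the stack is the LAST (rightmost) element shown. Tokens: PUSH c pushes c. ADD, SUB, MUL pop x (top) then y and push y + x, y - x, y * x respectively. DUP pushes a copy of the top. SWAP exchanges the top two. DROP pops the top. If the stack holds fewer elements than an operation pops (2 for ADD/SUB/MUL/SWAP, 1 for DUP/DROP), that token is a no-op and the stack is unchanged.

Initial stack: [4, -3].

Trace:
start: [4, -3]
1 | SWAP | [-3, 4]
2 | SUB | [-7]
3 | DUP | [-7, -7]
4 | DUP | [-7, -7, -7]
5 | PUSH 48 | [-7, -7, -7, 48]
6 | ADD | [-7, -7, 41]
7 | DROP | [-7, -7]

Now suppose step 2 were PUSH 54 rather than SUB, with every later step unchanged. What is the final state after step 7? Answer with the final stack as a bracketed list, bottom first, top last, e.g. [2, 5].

[-3, 4, 54, 54]

(re-executing from step 2 with the substitution; state before step 2: [-3, 4])
2 | PUSH 54 | [-3, 4, 54]
3 | DUP | [-3, 4, 54, 54]
4 | DUP | [-3, 4, 54, 54, 54]
5 | PUSH 48 | [-3, 4, 54, 54, 54, 48]
6 | ADD | [-3, 4, 54, 54, 102]
7 | DROP | [-3, 4, 54, 54]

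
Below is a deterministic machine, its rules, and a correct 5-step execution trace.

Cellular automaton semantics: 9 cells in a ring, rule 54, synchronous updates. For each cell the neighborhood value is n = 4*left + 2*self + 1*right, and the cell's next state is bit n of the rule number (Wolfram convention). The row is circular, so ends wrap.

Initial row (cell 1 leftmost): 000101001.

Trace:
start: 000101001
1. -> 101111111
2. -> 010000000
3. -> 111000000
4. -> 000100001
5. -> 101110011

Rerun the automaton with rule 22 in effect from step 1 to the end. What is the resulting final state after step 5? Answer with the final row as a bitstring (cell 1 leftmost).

(re-executing steps 1..5 under rule 22; state before step 1: 000101001)
1. -> 101101111
2. -> 000000000
3. -> 000000000
4. -> 000000000
5. -> 000000000

000000000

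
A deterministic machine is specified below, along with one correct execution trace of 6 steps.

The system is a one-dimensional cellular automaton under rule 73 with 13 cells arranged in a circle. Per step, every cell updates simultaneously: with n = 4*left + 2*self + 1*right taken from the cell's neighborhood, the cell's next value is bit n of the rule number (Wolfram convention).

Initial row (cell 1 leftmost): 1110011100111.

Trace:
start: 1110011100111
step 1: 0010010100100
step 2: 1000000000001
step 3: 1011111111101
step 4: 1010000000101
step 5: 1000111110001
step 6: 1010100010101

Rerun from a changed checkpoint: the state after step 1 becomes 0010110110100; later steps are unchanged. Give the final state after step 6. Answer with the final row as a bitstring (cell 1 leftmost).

1000110110001

state after step 1 := 0010110110100
step 2: 1000110110001
step 3: 1010110110101
step 4: 1000110110001
step 5: 1010110110101
step 6: 1000110110001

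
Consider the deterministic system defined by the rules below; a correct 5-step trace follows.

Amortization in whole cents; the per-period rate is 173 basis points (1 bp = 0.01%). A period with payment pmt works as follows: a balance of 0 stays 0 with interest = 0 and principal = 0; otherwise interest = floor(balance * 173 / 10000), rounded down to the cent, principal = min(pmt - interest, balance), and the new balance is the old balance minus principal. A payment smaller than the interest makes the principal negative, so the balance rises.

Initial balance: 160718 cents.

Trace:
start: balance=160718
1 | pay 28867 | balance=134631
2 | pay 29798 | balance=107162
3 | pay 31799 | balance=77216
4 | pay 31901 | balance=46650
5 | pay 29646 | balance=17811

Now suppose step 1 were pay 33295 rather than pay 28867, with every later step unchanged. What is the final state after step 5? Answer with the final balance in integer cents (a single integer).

13068

(re-executing from step 1 with the substitution; state before step 1: balance=160718)
1 | pay 33295 | balance=130203
2 | pay 29798 | balance=102657
3 | pay 31799 | balance=72633
4 | pay 31901 | balance=41988
5 | pay 29646 | balance=13068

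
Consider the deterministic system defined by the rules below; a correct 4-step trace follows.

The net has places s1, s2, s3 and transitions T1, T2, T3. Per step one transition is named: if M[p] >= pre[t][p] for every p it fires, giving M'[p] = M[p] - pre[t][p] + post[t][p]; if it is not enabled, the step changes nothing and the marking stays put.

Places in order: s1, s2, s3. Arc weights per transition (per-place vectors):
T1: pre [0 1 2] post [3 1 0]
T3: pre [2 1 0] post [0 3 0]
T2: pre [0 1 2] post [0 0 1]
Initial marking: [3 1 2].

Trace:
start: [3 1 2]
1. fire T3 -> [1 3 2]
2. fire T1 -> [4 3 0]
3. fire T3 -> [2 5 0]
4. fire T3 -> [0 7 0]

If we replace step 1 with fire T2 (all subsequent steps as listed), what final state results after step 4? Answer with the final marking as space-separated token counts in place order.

3 0 1

(re-executing from step 1 with the substitution; state before step 1: [3 1 2])
1. fire T2 -> [3 0 1]
2. fire T1 -> [3 0 1]
3. fire T3 -> [3 0 1]
4. fire T3 -> [3 0 1]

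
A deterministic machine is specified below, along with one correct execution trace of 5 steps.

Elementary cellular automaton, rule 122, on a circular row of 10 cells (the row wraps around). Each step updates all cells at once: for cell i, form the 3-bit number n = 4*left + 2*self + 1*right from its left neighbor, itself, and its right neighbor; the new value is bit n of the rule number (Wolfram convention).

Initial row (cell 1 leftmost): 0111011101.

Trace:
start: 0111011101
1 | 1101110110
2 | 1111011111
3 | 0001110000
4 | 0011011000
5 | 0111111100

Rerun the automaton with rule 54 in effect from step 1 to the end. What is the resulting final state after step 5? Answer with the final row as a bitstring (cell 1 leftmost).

1011111011

(re-executing steps 1..5 under rule 54; state before step 1: 0111011101)
1 | 1000100011
2 | 0101110100
3 | 1110001110
4 | 0001010001
5 | 1011111011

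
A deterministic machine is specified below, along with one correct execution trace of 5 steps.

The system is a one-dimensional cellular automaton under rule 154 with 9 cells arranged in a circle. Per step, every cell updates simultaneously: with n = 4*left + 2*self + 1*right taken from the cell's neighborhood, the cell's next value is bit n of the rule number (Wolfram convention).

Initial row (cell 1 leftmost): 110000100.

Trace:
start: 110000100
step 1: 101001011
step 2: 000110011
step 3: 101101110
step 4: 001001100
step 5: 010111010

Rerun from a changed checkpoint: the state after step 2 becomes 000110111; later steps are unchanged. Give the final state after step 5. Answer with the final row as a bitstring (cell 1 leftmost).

010011010

state after step 2 := 000110111
step 3: 101100110
step 4: 001011100
step 5: 010011010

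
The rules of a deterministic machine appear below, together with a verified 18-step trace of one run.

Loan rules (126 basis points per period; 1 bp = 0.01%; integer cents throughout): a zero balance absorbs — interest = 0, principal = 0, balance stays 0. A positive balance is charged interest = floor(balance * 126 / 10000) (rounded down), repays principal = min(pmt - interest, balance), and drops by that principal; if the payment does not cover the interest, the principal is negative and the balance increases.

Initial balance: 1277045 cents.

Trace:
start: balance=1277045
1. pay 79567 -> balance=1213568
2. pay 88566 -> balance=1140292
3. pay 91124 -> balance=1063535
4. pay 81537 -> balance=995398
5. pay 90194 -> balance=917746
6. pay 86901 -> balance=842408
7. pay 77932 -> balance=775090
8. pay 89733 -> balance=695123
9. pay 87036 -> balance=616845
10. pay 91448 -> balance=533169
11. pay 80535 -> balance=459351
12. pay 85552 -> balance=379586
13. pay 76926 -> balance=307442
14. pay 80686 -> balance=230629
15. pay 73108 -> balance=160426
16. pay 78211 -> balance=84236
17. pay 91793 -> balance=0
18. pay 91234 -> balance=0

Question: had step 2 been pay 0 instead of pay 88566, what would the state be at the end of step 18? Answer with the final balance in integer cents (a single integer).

10400

(re-executing from step 2 with the substitution; state before step 2: balance=1213568)
2. pay 0 -> balance=1228858
3. pay 91124 -> balance=1153217
4. pay 81537 -> balance=1086210
5. pay 90194 -> balance=1009702
6. pay 86901 -> balance=935523
7. pay 77932 -> balance=869378
8. pay 89733 -> balance=790599
9. pay 87036 -> balance=713524
10. pay 91448 -> balance=631066
11. pay 80535 -> balance=558482
12. pay 85552 -> balance=479966
13. pay 76926 -> balance=409087
14. pay 80686 -> balance=333555
15. pay 73108 -> balance=264649
16. pay 78211 -> balance=189772
17. pay 91793 -> balance=100370
18. pay 91234 -> balance=10400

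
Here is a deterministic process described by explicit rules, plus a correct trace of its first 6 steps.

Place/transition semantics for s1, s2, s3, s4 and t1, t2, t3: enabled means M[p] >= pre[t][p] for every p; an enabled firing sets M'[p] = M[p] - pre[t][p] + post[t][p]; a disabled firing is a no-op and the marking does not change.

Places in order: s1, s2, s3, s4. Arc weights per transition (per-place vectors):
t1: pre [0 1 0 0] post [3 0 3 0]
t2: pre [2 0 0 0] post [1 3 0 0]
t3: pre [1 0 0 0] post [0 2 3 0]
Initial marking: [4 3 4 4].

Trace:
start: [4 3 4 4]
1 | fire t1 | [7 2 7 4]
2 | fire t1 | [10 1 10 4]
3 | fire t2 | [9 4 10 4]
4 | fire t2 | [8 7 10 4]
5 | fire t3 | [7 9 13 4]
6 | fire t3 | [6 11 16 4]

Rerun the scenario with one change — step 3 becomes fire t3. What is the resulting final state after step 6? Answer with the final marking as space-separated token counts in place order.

(re-executing from step 3 with the substitution; state before step 3: [10 1 10 4])
3 | fire t3 | [9 3 13 4]
4 | fire t2 | [8 6 13 4]
5 | fire t3 | [7 8 16 4]
6 | fire t3 | [6 10 19 4]

6 10 19 4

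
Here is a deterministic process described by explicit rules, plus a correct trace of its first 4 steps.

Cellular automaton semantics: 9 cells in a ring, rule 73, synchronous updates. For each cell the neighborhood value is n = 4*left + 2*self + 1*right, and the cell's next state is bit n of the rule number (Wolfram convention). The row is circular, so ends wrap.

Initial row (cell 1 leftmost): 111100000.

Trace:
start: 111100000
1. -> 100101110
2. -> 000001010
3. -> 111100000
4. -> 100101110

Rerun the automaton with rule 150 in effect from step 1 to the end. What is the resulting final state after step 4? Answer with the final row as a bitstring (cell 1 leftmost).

111110001

(re-executing steps 1..4 under rule 150; state before step 1: 111100000)
1. -> 011010001
2. -> 000011011
3. -> 100100000
4. -> 111110001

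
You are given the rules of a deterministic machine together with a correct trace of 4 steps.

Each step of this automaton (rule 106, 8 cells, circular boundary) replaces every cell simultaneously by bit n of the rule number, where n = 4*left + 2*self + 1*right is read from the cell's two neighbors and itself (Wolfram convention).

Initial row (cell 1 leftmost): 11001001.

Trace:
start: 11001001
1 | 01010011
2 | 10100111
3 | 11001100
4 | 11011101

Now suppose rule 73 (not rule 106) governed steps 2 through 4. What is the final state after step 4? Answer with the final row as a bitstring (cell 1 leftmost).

(re-executing steps 2..4 under rule 73; state before step 2: 01010011)
2 | 00000011
3 | 01111011
4 | 01001011

01001011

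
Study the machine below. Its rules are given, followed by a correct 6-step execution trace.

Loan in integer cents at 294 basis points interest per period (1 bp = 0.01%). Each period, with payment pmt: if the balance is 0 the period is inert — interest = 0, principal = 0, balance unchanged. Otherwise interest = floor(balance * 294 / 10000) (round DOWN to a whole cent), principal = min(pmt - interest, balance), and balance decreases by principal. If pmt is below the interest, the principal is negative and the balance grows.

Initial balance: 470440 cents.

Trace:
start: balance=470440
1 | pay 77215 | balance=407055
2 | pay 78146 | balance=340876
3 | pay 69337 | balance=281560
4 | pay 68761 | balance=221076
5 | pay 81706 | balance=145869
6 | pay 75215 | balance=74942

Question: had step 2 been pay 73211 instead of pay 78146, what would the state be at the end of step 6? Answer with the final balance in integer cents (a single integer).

80484

(re-executing from step 2 with the substitution; state before step 2: balance=407055)
2 | pay 73211 | balance=345811
3 | pay 69337 | balance=286640
4 | pay 68761 | balance=226306
5 | pay 81706 | balance=151253
6 | pay 75215 | balance=80484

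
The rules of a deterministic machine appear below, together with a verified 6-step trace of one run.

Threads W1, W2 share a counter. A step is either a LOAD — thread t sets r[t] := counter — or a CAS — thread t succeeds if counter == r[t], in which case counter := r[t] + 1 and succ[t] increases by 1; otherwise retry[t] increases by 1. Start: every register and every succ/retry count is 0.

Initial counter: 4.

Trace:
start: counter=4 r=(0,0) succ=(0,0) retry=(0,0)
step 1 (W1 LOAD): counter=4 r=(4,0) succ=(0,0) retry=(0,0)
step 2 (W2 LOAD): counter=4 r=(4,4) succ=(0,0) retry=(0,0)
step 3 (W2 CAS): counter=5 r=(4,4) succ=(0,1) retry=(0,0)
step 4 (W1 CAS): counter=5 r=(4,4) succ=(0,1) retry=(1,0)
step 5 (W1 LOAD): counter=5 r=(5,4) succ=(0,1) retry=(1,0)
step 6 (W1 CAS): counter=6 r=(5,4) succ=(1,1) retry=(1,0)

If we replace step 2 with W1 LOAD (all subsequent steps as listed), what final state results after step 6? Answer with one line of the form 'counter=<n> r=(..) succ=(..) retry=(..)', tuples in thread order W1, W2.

counter=6 r=(5,0) succ=(2,0) retry=(0,1)

(re-executing from step 2 with the substitution; state before step 2: counter=4 r=(4,0) succ=(0,0) retry=(0,0))
step 2 (W1 LOAD): counter=4 r=(4,0) succ=(0,0) retry=(0,0)
step 3 (W2 CAS): counter=4 r=(4,0) succ=(0,0) retry=(0,1)
step 4 (W1 CAS): counter=5 r=(4,0) succ=(1,0) retry=(0,1)
step 5 (W1 LOAD): counter=5 r=(5,0) succ=(1,0) retry=(0,1)
step 6 (W1 CAS): counter=6 r=(5,0) succ=(2,0) retry=(0,1)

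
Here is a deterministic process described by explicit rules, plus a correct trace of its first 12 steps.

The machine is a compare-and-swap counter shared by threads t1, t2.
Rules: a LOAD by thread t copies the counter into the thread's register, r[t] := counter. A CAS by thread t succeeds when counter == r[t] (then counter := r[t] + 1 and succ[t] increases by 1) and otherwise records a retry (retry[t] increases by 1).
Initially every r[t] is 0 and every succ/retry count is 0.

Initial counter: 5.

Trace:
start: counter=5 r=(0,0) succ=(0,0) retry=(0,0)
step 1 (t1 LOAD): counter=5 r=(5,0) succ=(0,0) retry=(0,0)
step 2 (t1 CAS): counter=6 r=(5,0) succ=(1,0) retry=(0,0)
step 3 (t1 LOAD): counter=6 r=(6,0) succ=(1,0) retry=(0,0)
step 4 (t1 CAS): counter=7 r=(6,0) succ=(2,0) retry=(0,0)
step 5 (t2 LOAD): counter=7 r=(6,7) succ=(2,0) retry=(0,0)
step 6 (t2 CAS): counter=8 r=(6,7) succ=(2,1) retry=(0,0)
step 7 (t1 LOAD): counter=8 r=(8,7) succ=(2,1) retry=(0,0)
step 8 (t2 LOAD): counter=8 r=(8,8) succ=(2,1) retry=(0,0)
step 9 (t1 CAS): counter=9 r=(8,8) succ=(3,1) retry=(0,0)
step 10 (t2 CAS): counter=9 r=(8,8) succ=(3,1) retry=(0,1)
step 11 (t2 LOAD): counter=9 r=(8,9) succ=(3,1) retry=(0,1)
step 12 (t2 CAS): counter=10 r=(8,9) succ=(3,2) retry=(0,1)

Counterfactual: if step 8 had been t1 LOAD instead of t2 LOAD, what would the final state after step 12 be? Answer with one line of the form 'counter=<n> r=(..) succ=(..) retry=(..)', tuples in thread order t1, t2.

(re-executing from step 8 with the substitution; state before step 8: counter=8 r=(8,7) succ=(2,1) retry=(0,0))
step 8 (t1 LOAD): counter=8 r=(8,7) succ=(2,1) retry=(0,0)
step 9 (t1 CAS): counter=9 r=(8,7) succ=(3,1) retry=(0,0)
step 10 (t2 CAS): counter=9 r=(8,7) succ=(3,1) retry=(0,1)
step 11 (t2 LOAD): counter=9 r=(8,9) succ=(3,1) retry=(0,1)
step 12 (t2 CAS): counter=10 r=(8,9) succ=(3,2) retry=(0,1)

counter=10 r=(8,9) succ=(3,2) retry=(0,1)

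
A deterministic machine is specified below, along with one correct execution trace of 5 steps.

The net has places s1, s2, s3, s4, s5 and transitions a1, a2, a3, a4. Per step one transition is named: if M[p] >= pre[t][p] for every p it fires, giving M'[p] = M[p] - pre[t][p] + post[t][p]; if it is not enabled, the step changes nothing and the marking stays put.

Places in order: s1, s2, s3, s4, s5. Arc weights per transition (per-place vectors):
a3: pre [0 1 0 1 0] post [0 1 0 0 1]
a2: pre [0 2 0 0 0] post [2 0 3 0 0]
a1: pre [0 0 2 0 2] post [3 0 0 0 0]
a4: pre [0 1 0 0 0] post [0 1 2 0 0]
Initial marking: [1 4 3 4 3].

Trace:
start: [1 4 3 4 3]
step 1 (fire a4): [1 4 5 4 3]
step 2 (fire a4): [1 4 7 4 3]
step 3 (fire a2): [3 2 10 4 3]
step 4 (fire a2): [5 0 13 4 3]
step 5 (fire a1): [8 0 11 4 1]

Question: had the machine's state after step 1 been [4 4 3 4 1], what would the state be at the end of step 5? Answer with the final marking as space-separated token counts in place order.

state after step 1 := [4 4 3 4 1]
step 2 (fire a4): [4 4 5 4 1]
step 3 (fire a2): [6 2 8 4 1]
step 4 (fire a2): [8 0 11 4 1]
step 5 (fire a1): [8 0 11 4 1]

8 0 11 4 1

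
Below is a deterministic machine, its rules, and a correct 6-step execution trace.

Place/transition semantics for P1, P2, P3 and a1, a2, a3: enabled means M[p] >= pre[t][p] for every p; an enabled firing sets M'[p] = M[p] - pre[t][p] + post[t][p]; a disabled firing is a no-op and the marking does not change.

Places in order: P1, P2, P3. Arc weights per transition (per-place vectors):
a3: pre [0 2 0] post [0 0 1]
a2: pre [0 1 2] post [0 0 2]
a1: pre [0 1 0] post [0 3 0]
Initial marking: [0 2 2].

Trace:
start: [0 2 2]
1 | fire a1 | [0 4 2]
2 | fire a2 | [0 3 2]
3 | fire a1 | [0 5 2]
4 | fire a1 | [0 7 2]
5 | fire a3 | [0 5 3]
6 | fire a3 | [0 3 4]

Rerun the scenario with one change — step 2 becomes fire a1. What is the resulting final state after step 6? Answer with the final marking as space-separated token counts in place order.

(re-executing from step 2 with the substitution; state before step 2: [0 4 2])
2 | fire a1 | [0 6 2]
3 | fire a1 | [0 8 2]
4 | fire a1 | [0 10 2]
5 | fire a3 | [0 8 3]
6 | fire a3 | [0 6 4]

0 6 4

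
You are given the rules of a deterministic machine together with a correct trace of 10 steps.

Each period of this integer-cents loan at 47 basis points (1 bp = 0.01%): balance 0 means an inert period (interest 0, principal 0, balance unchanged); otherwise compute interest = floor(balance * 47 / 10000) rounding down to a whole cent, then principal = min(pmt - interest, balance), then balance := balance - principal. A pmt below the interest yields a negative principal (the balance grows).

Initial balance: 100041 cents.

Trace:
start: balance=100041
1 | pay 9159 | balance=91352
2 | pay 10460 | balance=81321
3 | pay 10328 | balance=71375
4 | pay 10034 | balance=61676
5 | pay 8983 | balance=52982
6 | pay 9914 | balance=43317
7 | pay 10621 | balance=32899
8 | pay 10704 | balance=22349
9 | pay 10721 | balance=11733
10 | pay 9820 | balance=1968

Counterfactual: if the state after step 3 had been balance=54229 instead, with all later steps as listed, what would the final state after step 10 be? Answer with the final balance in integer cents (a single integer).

0

state after step 3 := balance=54229
4 | pay 10034 | balance=44449
5 | pay 8983 | balance=35674
6 | pay 9914 | balance=25927
7 | pay 10621 | balance=15427
8 | pay 10704 | balance=4795
9 | pay 10721 | balance=0
10 | pay 9820 | balance=0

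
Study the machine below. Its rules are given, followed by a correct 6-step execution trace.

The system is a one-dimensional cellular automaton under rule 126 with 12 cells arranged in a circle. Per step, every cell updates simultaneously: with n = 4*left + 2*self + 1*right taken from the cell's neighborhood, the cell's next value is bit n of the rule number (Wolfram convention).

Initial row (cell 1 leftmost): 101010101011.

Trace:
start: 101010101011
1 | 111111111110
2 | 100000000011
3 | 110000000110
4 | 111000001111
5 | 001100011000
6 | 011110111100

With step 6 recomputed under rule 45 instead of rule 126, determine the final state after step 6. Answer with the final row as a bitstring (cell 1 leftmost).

101001010011

(re-executing step 6 under rule 45; state before step 6: 001100011000)
6 | 101001010011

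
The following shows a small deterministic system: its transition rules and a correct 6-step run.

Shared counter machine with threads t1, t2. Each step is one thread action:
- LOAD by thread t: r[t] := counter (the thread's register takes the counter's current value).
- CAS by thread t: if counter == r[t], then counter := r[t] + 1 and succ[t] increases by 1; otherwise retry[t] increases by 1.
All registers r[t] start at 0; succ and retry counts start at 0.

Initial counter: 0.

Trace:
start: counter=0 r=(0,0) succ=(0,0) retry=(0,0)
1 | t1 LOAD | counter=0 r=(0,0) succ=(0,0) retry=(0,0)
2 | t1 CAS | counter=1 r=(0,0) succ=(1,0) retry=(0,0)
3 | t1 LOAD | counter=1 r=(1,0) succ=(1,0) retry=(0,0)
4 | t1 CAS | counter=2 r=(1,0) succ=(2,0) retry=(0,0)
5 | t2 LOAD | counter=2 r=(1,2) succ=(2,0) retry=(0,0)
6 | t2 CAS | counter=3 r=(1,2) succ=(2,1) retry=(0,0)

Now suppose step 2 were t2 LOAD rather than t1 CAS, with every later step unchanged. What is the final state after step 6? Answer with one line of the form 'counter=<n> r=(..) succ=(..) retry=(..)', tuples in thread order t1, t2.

(re-executing from step 2 with the substitution; state before step 2: counter=0 r=(0,0) succ=(0,0) retry=(0,0))
2 | t2 LOAD | counter=0 r=(0,0) succ=(0,0) retry=(0,0)
3 | t1 LOAD | counter=0 r=(0,0) succ=(0,0) retry=(0,0)
4 | t1 CAS | counter=1 r=(0,0) succ=(1,0) retry=(0,0)
5 | t2 LOAD | counter=1 r=(0,1) succ=(1,0) retry=(0,0)
6 | t2 CAS | counter=2 r=(0,1) succ=(1,1) retry=(0,0)

counter=2 r=(0,1) succ=(1,1) retry=(0,0)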